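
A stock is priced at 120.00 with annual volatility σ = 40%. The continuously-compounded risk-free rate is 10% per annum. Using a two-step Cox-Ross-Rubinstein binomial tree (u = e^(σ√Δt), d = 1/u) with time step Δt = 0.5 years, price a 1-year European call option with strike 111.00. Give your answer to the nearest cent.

CRR parameters: u = e^(σ√Δt) = e^(0.4·√0.5) = 1.3269, d = 1/u = 0.7536
Per-period rate: rΔt = 0.1·0.5 = 0.05, so R = e^0.05 = 1.0513
Risk-neutral probability p = (e^0.05 − 0.7536)/(1.3269 − 0.7536) = 0.2976/0.5733 = 0.5192
Terminal stock prices: S_uu = 211.3, S_ud = 120, S_dd = 68.16
Terminal payoffs (S − K): max(100.3, 0) = 100.3, max(9, 0) = 9, max(-42.84, 0) = 0
Node u (S = 159.2): V_u = e^(−0.05)·[0.5192·100.2785 + 0.4808·9.0000] = 53.6411
Node d (S = 90.44): V_d = e^(−0.05)·[0.5192·9.0000 + 0.4808·0.0000] = 4.4449
Node 0 (S = 120): V_0 = e^(−0.05)·[0.5192·53.6411 + 0.4808·4.4449] = 28.5248

28.52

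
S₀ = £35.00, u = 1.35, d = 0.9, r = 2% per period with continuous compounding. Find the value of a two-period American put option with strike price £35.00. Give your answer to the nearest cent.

Risk-neutral probability p = (e^0.02 − 0.9)/(1.35 − 0.9) = 0.1202/0.4500 = 0.2671
Terminal stock prices: S_uu = 63.79, S_ud = 42.52, S_dd = 28.35
Terminal payoffs (K − S): max(-28.79, 0) = 0, max(-7.525, 0) = 0, max(6.65, 0) = 6.65
Node u (S = 47.25): continuation = e^(−0.02)·[0.2671·0.0000 + 0.7329·0.0000] = 0.0000; exercise value = 0.0000 ≤ continuation, so V_u = 0.0000
Node d (S = 31.5): continuation = e^(−0.02)·[0.2671·0.0000 + 0.7329·6.6500] = 4.7772; exercise value = 3.5000 ≤ continuation, so V_d = 4.7772
Node 0 (S = 35): continuation = e^(−0.02)·[0.2671·0.0000 + 0.7329·4.7772] = 3.4318; exercise value = 0.0000 ≤ continuation, so V_0 = 3.4318

£3.43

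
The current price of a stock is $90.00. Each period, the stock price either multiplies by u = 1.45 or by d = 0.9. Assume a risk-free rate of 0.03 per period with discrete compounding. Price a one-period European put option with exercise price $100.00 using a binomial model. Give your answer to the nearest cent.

Risk-neutral probability p = (1 + 0.03 − 0.9)/(1.45 − 0.9) = 0.1300/0.5500 = 0.2364
Terminal stock prices: S_u = 130.5, S_d = 81
Terminal payoffs (K − S): max(-30.5, 0) = 0, max(19, 0) = 19
Node 0 (S = 90): V_0 = 1/1.03·[0.2364·0.0000 + 0.7636·19.0000] = 14.0865

$14.09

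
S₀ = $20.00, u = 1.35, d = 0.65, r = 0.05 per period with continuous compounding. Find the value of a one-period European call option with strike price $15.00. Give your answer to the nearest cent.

$6.54

Risk-neutral probability p = (e^0.05 − 0.65)/(1.35 − 0.65) = 0.4013/0.7000 = 0.5732
Terminal stock prices: S_u = 27, S_d = 13
Terminal payoffs (S − K): max(12, 0) = 12, max(-2, 0) = 0
Node 0 (S = 20): V_0 = e^(−0.05)·[0.5732·12.0000 + 0.4268·0.0000] = 6.5434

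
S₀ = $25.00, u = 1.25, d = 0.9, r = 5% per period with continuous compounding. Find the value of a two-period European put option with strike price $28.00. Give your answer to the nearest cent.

$2.26

Risk-neutral probability p = (e^0.05 − 0.9)/(1.25 − 0.9) = 0.1513/0.3500 = 0.4322
Terminal stock prices: S_uu = 39.06, S_ud = 28.12, S_dd = 20.25
Terminal payoffs (K − S): max(-11.06, 0) = 0, max(-0.125, 0) = 0, max(7.75, 0) = 7.75
Node u (S = 31.25): V_u = e^(−0.05)·[0.4322·0.0000 + 0.5678·0.0000] = 0.0000
Node d (S = 22.5): V_d = e^(−0.05)·[0.4322·0.0000 + 0.5678·7.7500] = 4.1858
Node 0 (S = 25): V_0 = e^(−0.05)·[0.4322·0.0000 + 0.5678·4.1858] = 2.2608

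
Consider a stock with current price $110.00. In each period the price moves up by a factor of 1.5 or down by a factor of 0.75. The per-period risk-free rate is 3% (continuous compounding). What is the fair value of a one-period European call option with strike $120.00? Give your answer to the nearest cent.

Risk-neutral probability p = (e^0.03 − 0.75)/(1.5 − 0.75) = 0.2805/0.7500 = 0.3739
Terminal stock prices: S_u = 165, S_d = 82.5
Terminal payoffs (S − K): max(45, 0) = 45, max(-37.5, 0) = 0
Node 0 (S = 110): V_0 = e^(−0.03)·[0.3739·45.0000 + 0.6261·0.0000] = 16.3300

$16.33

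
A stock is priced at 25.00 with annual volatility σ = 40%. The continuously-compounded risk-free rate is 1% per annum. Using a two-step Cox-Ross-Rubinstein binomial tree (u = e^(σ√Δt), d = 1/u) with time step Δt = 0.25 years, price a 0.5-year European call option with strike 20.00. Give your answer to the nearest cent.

6.05

CRR parameters: u = e^(σ√Δt) = e^(0.4·√0.25) = 1.2214, d = 1/u = 0.8187
Per-period rate: rΔt = 0.01·0.25 = 0.0025, so R = e^0.0025 = 1.0025
Risk-neutral probability p = (e^0.0025 − 0.8187)/(1.2214 − 0.8187) = 0.1838/0.4027 = 0.4564
Terminal stock prices: S_uu = 37.3, S_ud = 25, S_dd = 16.76
Terminal payoffs (S − K): max(17.3, 0) = 17.3, max(5, 0) = 5, max(-3.242, 0) = 0
Node u (S = 30.54): V_u = e^(−0.0025)·[0.4564·17.2956 + 0.5436·5.0000] = 10.5850
Node d (S = 20.47): V_d = e^(−0.0025)·[0.4564·5.0000 + 0.5436·0.0000] = 2.2762
Node 0 (S = 25): V_0 = e^(−0.0025)·[0.4564·10.5850 + 0.5436·2.2762] = 6.0530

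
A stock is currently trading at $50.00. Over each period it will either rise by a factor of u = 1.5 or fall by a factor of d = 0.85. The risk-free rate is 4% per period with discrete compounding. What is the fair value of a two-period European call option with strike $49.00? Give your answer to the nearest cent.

$10.66

Risk-neutral probability p = (1 + 0.04 − 0.85)/(1.5 − 0.85) = 0.1900/0.6500 = 0.2923
Terminal stock prices: S_uu = 112.5, S_ud = 63.75, S_dd = 36.12
Terminal payoffs (S − K): max(63.5, 0) = 63.5, max(14.75, 0) = 14.75, max(-12.88, 0) = 0
Node u (S = 75): V_u = 1/1.04·[0.2923·63.5000 + 0.7077·14.7500] = 27.8846
Node d (S = 42.5): V_d = 1/1.04·[0.2923·14.7500 + 0.7077·0.0000] = 4.1457
Node 0 (S = 50): V_0 = 1/1.04·[0.2923·27.8846 + 0.7077·4.1457] = 10.6584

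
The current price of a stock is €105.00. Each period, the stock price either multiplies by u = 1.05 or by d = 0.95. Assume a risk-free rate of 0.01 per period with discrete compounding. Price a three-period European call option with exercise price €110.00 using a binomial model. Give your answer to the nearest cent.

€2.42

Risk-neutral probability p = (1 + 0.01 − 0.95)/(1.05 − 0.95) = 0.0600/0.1000 = 0.6000
Terminal stock prices: S_uuu = 121.6, S_uud = 110, S_udd = 99.5, S_ddd = 90.02
Terminal payoffs (S − K): max(11.55, 0) = 11.55, max(-0.02563, 0) = 0, max(-10.5, 0) = 0, max(-19.98, 0) = 0
Node uu (S = 115.8): V_uu = 1/1.01·[0.6000·11.5506 + 0.4000·0.0000] = 6.8618
Node ud (S = 104.7): V_ud = 1/1.01·[0.6000·0.0000 + 0.4000·0.0000] = 0.0000
Node dd (S = 94.76): V_dd = 1/1.01·[0.6000·0.0000 + 0.4000·0.0000] = 0.0000
Node u (S = 110.2): V_u = 1/1.01·[0.6000·6.8618 + 0.4000·0.0000] = 4.0763
Node d (S = 99.75): V_d = 1/1.01·[0.6000·0.0000 + 0.4000·0.0000] = 0.0000
Node 0 (S = 105): V_0 = 1/1.01·[0.6000·4.0763 + 0.4000·0.0000] = 2.4216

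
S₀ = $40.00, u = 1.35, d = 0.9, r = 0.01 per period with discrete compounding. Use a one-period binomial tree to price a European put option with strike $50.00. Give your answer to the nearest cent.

Risk-neutral probability p = (1 + 0.01 − 0.9)/(1.35 − 0.9) = 0.1100/0.4500 = 0.2444
Terminal stock prices: S_u = 54, S_d = 36
Terminal payoffs (K − S): max(-4, 0) = 0, max(14, 0) = 14
Node 0 (S = 40): V_0 = 1/1.01·[0.2444·0.0000 + 0.7556·14.0000] = 10.4730

$10.47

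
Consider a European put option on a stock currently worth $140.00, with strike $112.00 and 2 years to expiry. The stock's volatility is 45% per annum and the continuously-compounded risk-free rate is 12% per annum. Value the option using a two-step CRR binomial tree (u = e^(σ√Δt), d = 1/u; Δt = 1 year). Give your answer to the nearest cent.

$9.72

CRR parameters: u = e^(σ√Δt) = e^(0.45·√1) = 1.5683, d = 1/u = 0.6376
Per-period rate: rΔt = 0.12·1 = 0.12, so R = e^0.12 = 1.1275
Risk-neutral probability p = (e^0.12 − 0.6376)/(1.5683 − 0.6376) = 0.4899/0.9307 = 0.5264
Terminal stock prices: S_uu = 344.3, S_ud = 140, S_dd = 56.92
Terminal payoffs (K − S): max(-232.3, 0) = 0, max(-28, 0) = 0, max(55.08, 0) = 55.08
Node u (S = 219.6): V_u = e^(−0.12)·[0.5264·0.0000 + 0.4736·0.0000] = 0.0000
Node d (S = 89.27): V_d = e^(−0.12)·[0.5264·0.0000 + 0.4736·55.0802] = 23.1385
Node 0 (S = 140): V_0 = e^(−0.12)·[0.5264·0.0000 + 0.4736·23.1385] = 9.7202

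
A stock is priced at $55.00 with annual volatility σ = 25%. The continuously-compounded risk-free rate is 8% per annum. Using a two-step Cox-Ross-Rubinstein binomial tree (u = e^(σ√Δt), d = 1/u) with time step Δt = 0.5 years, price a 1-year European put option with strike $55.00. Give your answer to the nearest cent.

CRR parameters: u = e^(σ√Δt) = e^(0.25·√0.5) = 1.1934, d = 1/u = 0.8380
Per-period rate: rΔt = 0.08·0.5 = 0.04, so R = e^0.04 = 1.0408
Risk-neutral probability p = (e^0.04 − 0.8380)/(1.1934 − 0.8380) = 0.2028/0.3554 = 0.5708
Terminal stock prices: S_uu = 78.33, S_ud = 55, S_dd = 38.62
Terminal payoffs (K − S): max(-23.33, 0) = 0, max(0, 0) = 0, max(16.38, 0) = 16.38
Node u (S = 65.64): V_u = e^(−0.04)·[0.5708·0.0000 + 0.4292·0.0000] = 0.0000
Node d (S = 46.09): V_d = e^(−0.04)·[0.5708·0.0000 + 0.4292·16.3796] = 6.7552
Node 0 (S = 55): V_0 = e^(−0.04)·[0.5708·0.0000 + 0.4292·6.7552] = 2.7860

$2.79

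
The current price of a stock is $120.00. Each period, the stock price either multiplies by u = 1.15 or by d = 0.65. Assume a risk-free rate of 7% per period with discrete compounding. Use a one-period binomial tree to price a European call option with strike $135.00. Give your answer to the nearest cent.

Risk-neutral probability p = (1 + 0.07 − 0.65)/(1.15 − 0.65) = 0.4200/0.5000 = 0.8400
Terminal stock prices: S_u = 138, S_d = 78
Terminal payoffs (S − K): max(3, 0) = 3, max(-57, 0) = 0
Node 0 (S = 120): V_0 = 1/1.07·[0.8400·3.0000 + 0.1600·0.0000] = 2.3551

$2.36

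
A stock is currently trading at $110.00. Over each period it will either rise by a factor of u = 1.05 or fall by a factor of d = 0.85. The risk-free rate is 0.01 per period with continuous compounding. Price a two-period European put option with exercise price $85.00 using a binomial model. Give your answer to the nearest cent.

$0.22

Risk-neutral probability p = (e^0.01 − 0.85)/(1.05 − 0.85) = 0.1601/0.2000 = 0.8003
Terminal stock prices: S_uu = 121.3, S_ud = 98.17, S_dd = 79.47
Terminal payoffs (K − S): max(-36.28, 0) = 0, max(-13.17, 0) = 0, max(5.525, 0) = 5.525
Node u (S = 115.5): V_u = e^(−0.01)·[0.8003·0.0000 + 0.1997·0.0000] = 0.0000
Node d (S = 93.5): V_d = e^(−0.01)·[0.8003·0.0000 + 0.1997·5.5250] = 1.0926
Node 0 (S = 110): V_0 = e^(−0.01)·[0.8003·0.0000 + 0.1997·1.0926] = 0.2161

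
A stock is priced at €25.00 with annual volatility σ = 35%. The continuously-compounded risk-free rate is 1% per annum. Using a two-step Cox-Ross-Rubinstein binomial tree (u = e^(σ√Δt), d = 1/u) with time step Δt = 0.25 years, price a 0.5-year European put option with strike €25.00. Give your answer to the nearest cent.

€2.11

CRR parameters: u = e^(σ√Δt) = e^(0.35·√0.25) = 1.1912, d = 1/u = 0.8395
Per-period rate: rΔt = 0.01·0.25 = 0.0025, so R = e^0.0025 = 1.0025
Risk-neutral probability p = (e^0.0025 − 0.8395)/(1.1912 − 0.8395) = 0.1630/0.3518 = 0.4635
Terminal stock prices: S_uu = 35.48, S_ud = 25, S_dd = 17.62
Terminal payoffs (K − S): max(-10.48, 0) = 0, max(0, 0) = 0, max(7.383, 0) = 7.383
Node u (S = 29.78): V_u = e^(−0.0025)·[0.4635·0.0000 + 0.5365·0.0000] = 0.0000
Node d (S = 20.99): V_d = e^(−0.0025)·[0.4635·0.0000 + 0.5365·7.3828] = 3.9512
Node 0 (S = 25): V_0 = e^(−0.0025)·[0.4635·0.0000 + 0.5365·3.9512] = 2.1146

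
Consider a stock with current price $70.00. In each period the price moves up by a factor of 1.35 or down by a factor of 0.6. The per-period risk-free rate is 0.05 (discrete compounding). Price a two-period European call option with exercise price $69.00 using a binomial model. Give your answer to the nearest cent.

$19.13

Risk-neutral probability p = (1 + 0.05 − 0.6)/(1.35 − 0.6) = 0.4500/0.7500 = 0.6000
Terminal stock prices: S_uu = 127.6, S_ud = 56.7, S_dd = 25.2
Terminal payoffs (S − K): max(58.58, 0) = 58.58, max(-12.3, 0) = 0, max(-43.8, 0) = 0
Node u (S = 94.5): V_u = 1/1.05·[0.6000·58.5750 + 0.4000·0.0000] = 33.4714
Node d (S = 42): V_d = 1/1.05·[0.6000·0.0000 + 0.4000·0.0000] = 0.0000
Node 0 (S = 70): V_0 = 1/1.05·[0.6000·33.4714 + 0.4000·0.0000] = 19.1265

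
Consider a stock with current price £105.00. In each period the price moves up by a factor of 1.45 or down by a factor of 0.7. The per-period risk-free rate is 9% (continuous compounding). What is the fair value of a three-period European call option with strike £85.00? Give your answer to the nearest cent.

Risk-neutral probability p = (e^0.09 − 0.7)/(1.45 − 0.7) = 0.3942/0.7500 = 0.5256
Terminal stock prices: S_uuu = 320.1, S_uud = 154.5, S_udd = 74.6, S_ddd = 36.01
Terminal payoffs (S − K): max(235.1, 0) = 235.1, max(69.53, 0) = 69.53, max(-10.4, 0) = 0, max(-48.99, 0) = 0
Node uu (S = 220.8): V_uu = e^(−0.09)·[0.5256·235.1056 + 0.4744·69.5337] = 143.0783
Node ud (S = 106.6): V_ud = e^(−0.09)·[0.5256·69.5337 + 0.4744·0.0000] = 33.3992
Node dd (S = 51.45): V_dd = e^(−0.09)·[0.5256·0.0000 + 0.4744·0.0000] = 0.0000
Node u (S = 152.2): V_u = e^(−0.09)·[0.5256·143.0783 + 0.4744·33.3992] = 83.2069
Node d (S = 73.5): V_d = e^(−0.09)·[0.5256·33.3992 + 0.4744·0.0000] = 16.0427
Node 0 (S = 105): V_0 = e^(−0.09)·[0.5256·83.2069 + 0.4744·16.0427] = 46.9229

£46.92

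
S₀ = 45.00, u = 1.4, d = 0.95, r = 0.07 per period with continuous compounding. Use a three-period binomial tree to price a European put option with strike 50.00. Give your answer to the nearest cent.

Risk-neutral probability p = (e^0.07 − 0.95)/(1.4 − 0.95) = 0.1225/0.4500 = 0.2722
Terminal stock prices: S_uuu = 123.5, S_uud = 83.79, S_udd = 56.86, S_ddd = 38.58
Terminal payoffs (K − S): max(-73.48, 0) = 0, max(-33.79, 0) = 0, max(-6.857, 0) = 0, max(11.42, 0) = 11.42
Node uu (S = 88.2): V_uu = e^(−0.07)·[0.2722·0.0000 + 0.7278·0.0000] = 0.0000
Node ud (S = 59.85): V_ud = e^(−0.07)·[0.2722·0.0000 + 0.7278·0.0000] = 0.0000
Node dd (S = 40.61): V_dd = e^(−0.07)·[0.2722·0.0000 + 0.7278·11.4181] = 7.7479
Node u (S = 63): V_u = e^(−0.07)·[0.2722·0.0000 + 0.7278·0.0000] = 0.0000
Node d (S = 42.75): V_d = e^(−0.07)·[0.2722·0.0000 + 0.7278·7.7479] = 5.2574
Node 0 (S = 45): V_0 = e^(−0.07)·[0.2722·0.0000 + 0.7278·5.2574] = 3.5674

3.57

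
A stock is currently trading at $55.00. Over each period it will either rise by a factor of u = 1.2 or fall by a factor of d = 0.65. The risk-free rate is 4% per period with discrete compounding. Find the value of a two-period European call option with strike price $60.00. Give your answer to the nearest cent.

$8.93

Risk-neutral probability p = (1 + 0.04 − 0.65)/(1.2 − 0.65) = 0.3900/0.5500 = 0.7091
Terminal stock prices: S_uu = 79.2, S_ud = 42.9, S_dd = 23.24
Terminal payoffs (S − K): max(19.2, 0) = 19.2, max(-17.1, 0) = 0, max(-36.76, 0) = 0
Node u (S = 66): V_u = 1/1.04·[0.7091·19.2000 + 0.2909·0.0000] = 13.0909
Node d (S = 35.75): V_d = 1/1.04·[0.7091·0.0000 + 0.2909·0.0000] = 0.0000
Node 0 (S = 55): V_0 = 1/1.04·[0.7091·13.0909 + 0.2909·0.0000] = 8.9256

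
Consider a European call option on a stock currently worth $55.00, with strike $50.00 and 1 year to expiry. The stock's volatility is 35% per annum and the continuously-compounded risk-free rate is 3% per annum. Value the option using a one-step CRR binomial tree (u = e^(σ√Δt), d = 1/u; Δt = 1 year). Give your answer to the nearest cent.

CRR parameters: u = e^(σ√Δt) = e^(0.35·√1) = 1.4191, d = 1/u = 0.7047
Per-period rate: rΔt = 0.03·1 = 0.03, so R = e^0.03 = 1.0305
Risk-neutral probability p = (e^0.03 − 0.7047)/(1.4191 − 0.7047) = 0.3258/0.7144 = 0.4560
Terminal stock prices: S_u = 78.05, S_d = 38.76
Terminal payoffs (S − K): max(28.05, 0) = 28.05, max(-11.24, 0) = 0
Node 0 (S = 55): V_0 = e^(−0.03)·[0.4560·28.0487 + 0.5440·0.0000] = 12.4126

$12.41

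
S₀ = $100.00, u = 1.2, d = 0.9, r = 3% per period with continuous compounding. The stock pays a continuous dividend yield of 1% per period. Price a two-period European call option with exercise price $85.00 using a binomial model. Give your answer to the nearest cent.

Per-period risk-free factor R = e^0.03 = 1.0305; dividend-adjusted growth = e^(0.03−0.01) = 1.0202.
Risk-neutral probability p = (1.0202 − 0.9)/(1.2 − 0.9) = 0.1202/0.3000 = 0.4007
Terminal stock prices: S_uu = 144, S_ud = 108, S_dd = 81
Terminal payoffs (S − K): max(59, 0) = 59, max(23, 0) = 23, max(-4, 0) = 0
Node u (S = 120): V_u = e^(−0.03)·[0.4007·59.0000 + 0.5993·23.0000] = 36.3181
Node d (S = 90): V_d = e^(−0.03)·[0.4007·23.0000 + 0.5993·0.0000] = 8.9431
Node 0 (S = 100): V_0 = e^(−0.03)·[0.4007·36.3181 + 0.5993·8.9431] = 19.3230

$19.32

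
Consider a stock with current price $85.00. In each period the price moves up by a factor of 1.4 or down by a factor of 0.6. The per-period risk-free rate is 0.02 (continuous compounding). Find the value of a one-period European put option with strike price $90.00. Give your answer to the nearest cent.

$18.15

Risk-neutral probability p = (e^0.02 − 0.6)/(1.4 − 0.6) = 0.4202/0.8000 = 0.5253
Terminal stock prices: S_u = 119, S_d = 51
Terminal payoffs (K − S): max(-29, 0) = 0, max(39, 0) = 39
Node 0 (S = 85): V_0 = e^(−0.02)·[0.5253·0.0000 + 0.4747·39.0000] = 18.1486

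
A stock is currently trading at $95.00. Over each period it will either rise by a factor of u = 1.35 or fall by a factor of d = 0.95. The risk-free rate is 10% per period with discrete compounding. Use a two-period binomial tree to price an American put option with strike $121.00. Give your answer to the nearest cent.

$26.00

Risk-neutral probability p = (1 + 0.1 − 0.95)/(1.35 − 0.95) = 0.1500/0.4000 = 0.3750
Terminal stock prices: S_uu = 173.1, S_ud = 121.8, S_dd = 85.74
Terminal payoffs (K − S): max(-52.14, 0) = 0, max(-0.8375, 0) = 0, max(35.26, 0) = 35.26
Node u (S = 128.2): continuation = 1/1.1·[0.3750·0.0000 + 0.6250·0.0000] = 0.0000; exercise value = 0.0000 ≤ continuation, so V_u = 0.0000
Node d (S = 90.25): continuation = 1/1.1·[0.3750·0.0000 + 0.6250·35.2625] = 20.0355; exercise value = 30.7500 > continuation, so V_d = 30.7500 (exercise)
Node 0 (S = 95): continuation = 1/1.1·[0.3750·0.0000 + 0.6250·30.7500] = 17.4716; exercise value = 26.0000 > continuation, so V_0 = 26.0000 (exercise)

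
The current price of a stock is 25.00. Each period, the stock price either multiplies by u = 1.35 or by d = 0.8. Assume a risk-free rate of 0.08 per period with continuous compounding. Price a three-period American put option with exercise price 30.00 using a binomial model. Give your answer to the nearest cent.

5.28

Risk-neutral probability p = (e^0.08 − 0.8)/(1.35 − 0.8) = 0.2833/0.5500 = 0.5151
Terminal stock prices: S_uuu = 61.51, S_uud = 36.45, S_udd = 21.6, S_ddd = 12.8
Terminal payoffs (K − S): max(-31.51, 0) = 0, max(-6.45, 0) = 0, max(8.4, 0) = 8.4, max(17.2, 0) = 17.2
Node uu (S = 45.56): continuation = e^(−0.08)·[0.5151·0.0000 + 0.4849·0.0000] = 0.0000; exercise value = 0.0000 ≤ continuation, so V_uu = 0.0000
Node ud (S = 27): continuation = e^(−0.08)·[0.5151·0.0000 + 0.4849·8.4000] = 3.7603; exercise value = 3.0000 ≤ continuation, so V_ud = 3.7603
Node dd (S = 16): continuation = e^(−0.08)·[0.5151·8.4000 + 0.4849·17.2000] = 11.6935; exercise value = 14.0000 > continuation, so V_dd = 14.0000 (exercise)
Node u (S = 33.75): continuation = e^(−0.08)·[0.5151·0.0000 + 0.4849·3.7603] = 1.6833; exercise value = 0.0000 ≤ continuation, so V_u = 1.6833
Node d (S = 20): continuation = e^(−0.08)·[0.5151·3.7603 + 0.4849·14.0000] = 8.0550; exercise value = 10.0000 > continuation, so V_d = 10.0000 (exercise)
Node 0 (S = 25): continuation = e^(−0.08)·[0.5151·1.6833 + 0.4849·10.0000] = 5.2768; exercise value = 5.0000 ≤ continuation, so V_0 = 5.2768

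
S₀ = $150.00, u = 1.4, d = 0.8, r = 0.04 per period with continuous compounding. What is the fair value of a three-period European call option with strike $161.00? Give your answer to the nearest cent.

Risk-neutral probability p = (e^0.04 − 0.8)/(1.4 − 0.8) = 0.2408/0.6000 = 0.4014
Terminal stock prices: S_uuu = 411.6, S_uud = 235.2, S_udd = 134.4, S_ddd = 76.8
Terminal payoffs (S − K): max(250.6, 0) = 250.6, max(74.2, 0) = 74.2, max(-26.6, 0) = 0, max(-84.2, 0) = 0
Node uu (S = 294): V_uu = e^(−0.04)·[0.4014·250.6000 + 0.5986·74.2000] = 139.3129
Node ud (S = 168): V_ud = e^(−0.04)·[0.4014·74.2000 + 0.5986·0.0000] = 28.6126
Node dd (S = 96): V_dd = e^(−0.04)·[0.4014·0.0000 + 0.5986·0.0000] = 0.0000
Node u (S = 210): V_u = e^(−0.04)·[0.4014·139.3129 + 0.5986·28.6126] = 70.1783
Node d (S = 120): V_d = e^(−0.04)·[0.4014·28.6126 + 0.5986·0.0000] = 11.0334
Node 0 (S = 150): V_0 = e^(−0.04)·[0.4014·70.1783 + 0.5986·11.0334] = 33.4079

$33.41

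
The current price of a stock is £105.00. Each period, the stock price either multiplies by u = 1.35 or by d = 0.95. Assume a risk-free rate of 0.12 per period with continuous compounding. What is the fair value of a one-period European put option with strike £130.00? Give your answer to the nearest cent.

£14.92

Risk-neutral probability p = (e^0.12 − 0.95)/(1.35 − 0.95) = 0.1775/0.4000 = 0.4437
Terminal stock prices: S_u = 141.8, S_d = 99.75
Terminal payoffs (K − S): max(-11.75, 0) = 0, max(30.25, 0) = 30.25
Node 0 (S = 105): V_0 = e^(−0.12)·[0.4437·0.0000 + 0.5563·30.2500] = 14.9240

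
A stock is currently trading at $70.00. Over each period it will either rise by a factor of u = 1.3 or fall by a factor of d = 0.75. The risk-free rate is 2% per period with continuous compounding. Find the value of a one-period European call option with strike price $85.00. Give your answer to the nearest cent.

Risk-neutral probability p = (e^0.02 − 0.75)/(1.3 − 0.75) = 0.2702/0.5500 = 0.4913
Terminal stock prices: S_u = 91, S_d = 52.5
Terminal payoffs (S − K): max(6, 0) = 6, max(-32.5, 0) = 0
Node 0 (S = 70): V_0 = e^(−0.02)·[0.4913·6.0000 + 0.5087·0.0000] = 2.8893

$2.89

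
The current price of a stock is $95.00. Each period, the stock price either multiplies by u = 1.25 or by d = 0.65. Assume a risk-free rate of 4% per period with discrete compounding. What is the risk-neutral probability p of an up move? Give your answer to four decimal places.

p = 0.6500

Risk-neutral probability p = (1 + 0.04 − 0.65)/(1.25 − 0.65) = 0.3900/0.6000 = 0.6500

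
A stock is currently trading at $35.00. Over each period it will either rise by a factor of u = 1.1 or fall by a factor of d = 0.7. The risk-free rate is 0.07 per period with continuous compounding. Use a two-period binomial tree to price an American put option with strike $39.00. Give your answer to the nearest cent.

Risk-neutral probability p = (e^0.07 − 0.7)/(1.1 − 0.7) = 0.3725/0.4000 = 0.9313
Terminal stock prices: S_uu = 42.35, S_ud = 26.95, S_dd = 17.15
Terminal payoffs (K − S): max(-3.35, 0) = 0, max(12.05, 0) = 12.05, max(21.85, 0) = 21.85
Node u (S = 38.5): continuation = e^(−0.07)·[0.9313·0.0000 + 0.0687·12.0500] = 0.7722; exercise value = 0.5000 ≤ continuation, so V_u = 0.7722
Node d (S = 24.5): continuation = e^(−0.07)·[0.9313·12.0500 + 0.0687·21.8500] = 11.8634; exercise value = 14.5000 > continuation, so V_d = 14.5000 (exercise)
Node 0 (S = 35): continuation = e^(−0.07)·[0.9313·0.7722 + 0.0687·14.5000] = 1.5997; exercise value = 4.0000 > continuation, so V_0 = 4.0000 (exercise)

$4.00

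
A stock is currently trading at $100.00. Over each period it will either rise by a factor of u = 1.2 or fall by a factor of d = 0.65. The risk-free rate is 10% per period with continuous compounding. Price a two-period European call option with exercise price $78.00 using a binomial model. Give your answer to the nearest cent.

$37.01

Risk-neutral probability p = (e^0.1 − 0.65)/(1.2 − 0.65) = 0.4552/0.5500 = 0.8276
Terminal stock prices: S_uu = 144, S_ud = 78, S_dd = 42.25
Terminal payoffs (S − K): max(66, 0) = 66, max(0, 0) = 0, max(-35.75, 0) = 0
Node u (S = 120): V_u = e^(−0.1)·[0.8276·66.0000 + 0.1724·0.0000] = 49.4227
Node d (S = 65): V_d = e^(−0.1)·[0.8276·0.0000 + 0.1724·0.0000] = 0.0000
Node 0 (S = 100): V_0 = e^(−0.1)·[0.8276·49.4227 + 0.1724·0.0000] = 37.0091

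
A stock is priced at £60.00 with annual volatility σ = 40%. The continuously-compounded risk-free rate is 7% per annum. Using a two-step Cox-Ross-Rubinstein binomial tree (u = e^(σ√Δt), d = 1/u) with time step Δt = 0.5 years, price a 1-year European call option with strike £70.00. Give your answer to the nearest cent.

CRR parameters: u = e^(σ√Δt) = e^(0.4·√0.5) = 1.3269, d = 1/u = 0.7536
Per-period rate: rΔt = 0.07·0.5 = 0.035, so R = e^0.035 = 1.0356
Risk-neutral probability p = (e^0.035 − 0.7536)/(1.3269 − 0.7536) = 0.2820/0.5733 = 0.4919
Terminal stock prices: S_uu = 105.6, S_ud = 60, S_dd = 34.08
Terminal payoffs (S − K): max(35.64, 0) = 35.64, max(-10, 0) = 0, max(-35.92, 0) = 0
Node u (S = 79.61): V_u = e^(−0.035)·[0.4919·35.6392 + 0.5081·0.0000] = 16.9277
Node d (S = 45.22): V_d = e^(−0.035)·[0.4919·0.0000 + 0.5081·0.0000] = 0.0000
Node 0 (S = 60): V_0 = e^(−0.035)·[0.4919·16.9277 + 0.5081·0.0000] = 8.0402

£8.04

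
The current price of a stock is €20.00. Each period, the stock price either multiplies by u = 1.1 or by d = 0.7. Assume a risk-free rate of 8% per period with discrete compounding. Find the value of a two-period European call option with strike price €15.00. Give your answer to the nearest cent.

Risk-neutral probability p = (1 + 0.08 − 0.7)/(1.1 − 0.7) = 0.3800/0.4000 = 0.9500
Terminal stock prices: S_uu = 24.2, S_ud = 15.4, S_dd = 9.8
Terminal payoffs (S − K): max(9.2, 0) = 9.2, max(0.4, 0) = 0.4, max(-5.2, 0) = 0
Node u (S = 22): V_u = 1/1.08·[0.9500·9.2000 + 0.0500·0.4000] = 8.1111
Node d (S = 14): V_d = 1/1.08·[0.9500·0.4000 + 0.0500·0.0000] = 0.3519
Node 0 (S = 20): V_0 = 1/1.08·[0.9500·8.1111 + 0.0500·0.3519] = 7.1511

€7.15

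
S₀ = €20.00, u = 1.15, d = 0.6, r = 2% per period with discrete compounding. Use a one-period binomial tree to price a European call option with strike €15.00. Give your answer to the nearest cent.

Risk-neutral probability p = (1 + 0.02 − 0.6)/(1.15 − 0.6) = 0.4200/0.5500 = 0.7636
Terminal stock prices: S_u = 23, S_d = 12
Terminal payoffs (S − K): max(8, 0) = 8, max(-3, 0) = 0
Node 0 (S = 20): V_0 = 1/1.02·[0.7636·8.0000 + 0.2364·0.0000] = 5.9893

€5.99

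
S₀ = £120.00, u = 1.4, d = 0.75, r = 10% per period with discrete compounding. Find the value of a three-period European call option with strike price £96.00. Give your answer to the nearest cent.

£51.61

Risk-neutral probability p = (1 + 0.1 − 0.75)/(1.4 − 0.75) = 0.3500/0.6500 = 0.5385
Terminal stock prices: S_uuu = 329.3, S_uud = 176.4, S_udd = 94.5, S_ddd = 50.62
Terminal payoffs (S − K): max(233.3, 0) = 233.3, max(80.4, 0) = 80.4, max(-1.5, 0) = 0, max(-45.38, 0) = 0
Node uu (S = 235.2): V_uu = 1/1.1·[0.5385·233.2800 + 0.4615·80.4000] = 147.9273
Node ud (S = 126): V_ud = 1/1.1·[0.5385·80.4000 + 0.4615·0.0000] = 39.3566
Node dd (S = 67.5): V_dd = 1/1.1·[0.5385·0.0000 + 0.4615·0.0000] = 0.0000
Node u (S = 168): V_u = 1/1.1·[0.5385·147.9273 + 0.4615·39.3566] = 88.9252
Node d (S = 90): V_d = 1/1.1·[0.5385·39.3566 + 0.4615·0.0000] = 19.2655
Node 0 (S = 120): V_0 = 1/1.1·[0.5385·88.9252 + 0.4615·19.2655] = 51.6133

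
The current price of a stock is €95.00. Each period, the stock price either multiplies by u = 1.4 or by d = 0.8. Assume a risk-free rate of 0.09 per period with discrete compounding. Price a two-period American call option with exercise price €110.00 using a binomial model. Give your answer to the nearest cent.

Risk-neutral probability p = (1 + 0.09 − 0.8)/(1.4 − 0.8) = 0.2900/0.6000 = 0.4833
Terminal stock prices: S_uu = 186.2, S_ud = 106.4, S_dd = 60.8
Terminal payoffs (S − K): max(76.2, 0) = 76.2, max(-3.6, 0) = 0, max(-49.2, 0) = 0
Node u (S = 133): continuation = 1/1.09·[0.4833·76.2000 + 0.5167·0.0000] = 33.7890; exercise value = 23.0000 ≤ continuation, so V_u = 33.7890
Node d (S = 76): continuation = 1/1.09·[0.4833·0.0000 + 0.5167·0.0000] = 0.0000; exercise value = 0.0000 ≤ continuation, so V_d = 0.0000
Node 0 (S = 95): continuation = 1/1.09·[0.4833·33.7890 + 0.5167·0.0000] = 14.9829; exercise value = 0.0000 ≤ continuation, so V_0 = 14.9829

€14.98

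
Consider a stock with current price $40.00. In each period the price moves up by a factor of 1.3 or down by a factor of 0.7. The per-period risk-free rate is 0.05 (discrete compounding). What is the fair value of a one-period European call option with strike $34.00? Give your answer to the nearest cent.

$10.00

Risk-neutral probability p = (1 + 0.05 − 0.7)/(1.3 − 0.7) = 0.3500/0.6000 = 0.5833
Terminal stock prices: S_u = 52, S_d = 28
Terminal payoffs (S − K): max(18, 0) = 18, max(-6, 0) = 0
Node 0 (S = 40): V_0 = 1/1.05·[0.5833·18.0000 + 0.4167·0.0000] = 10.0000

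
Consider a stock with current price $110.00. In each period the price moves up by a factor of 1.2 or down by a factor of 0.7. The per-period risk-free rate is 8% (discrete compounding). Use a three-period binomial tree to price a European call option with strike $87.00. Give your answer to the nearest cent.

$43.80

Risk-neutral probability p = (1 + 0.08 − 0.7)/(1.2 − 0.7) = 0.3800/0.5000 = 0.7600
Terminal stock prices: S_uuu = 190.1, S_uud = 110.9, S_udd = 64.68, S_ddd = 37.73
Terminal payoffs (S − K): max(103.1, 0) = 103.1, max(23.88, 0) = 23.88, max(-22.32, 0) = 0, max(-49.27, 0) = 0
Node uu (S = 158.4): V_uu = 1/1.08·[0.7600·103.0800 + 0.2400·23.8800] = 77.8444
Node ud (S = 92.4): V_ud = 1/1.08·[0.7600·23.8800 + 0.2400·0.0000] = 16.8044
Node dd (S = 53.9): V_dd = 1/1.08·[0.7600·0.0000 + 0.2400·0.0000] = 0.0000
Node u (S = 132): V_u = 1/1.08·[0.7600·77.8444 + 0.2400·16.8044] = 58.5137
Node d (S = 77): V_d = 1/1.08·[0.7600·16.8044 + 0.2400·0.0000] = 11.8253
Node 0 (S = 110): V_0 = 1/1.08·[0.7600·58.5137 + 0.2400·11.8253] = 43.8042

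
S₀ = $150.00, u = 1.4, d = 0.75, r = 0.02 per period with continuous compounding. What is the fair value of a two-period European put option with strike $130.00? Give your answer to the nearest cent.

Risk-neutral probability p = (e^0.02 − 0.75)/(1.4 − 0.75) = 0.2702/0.6500 = 0.4157
Terminal stock prices: S_uu = 294, S_ud = 157.5, S_dd = 84.38
Terminal payoffs (K − S): max(-164, 0) = 0, max(-27.5, 0) = 0, max(45.62, 0) = 45.62
Node u (S = 210): V_u = e^(−0.02)·[0.4157·0.0000 + 0.5843·0.0000] = 0.0000
Node d (S = 112.5): V_d = e^(−0.02)·[0.4157·0.0000 + 0.5843·45.6250] = 26.1311
Node 0 (S = 150): V_0 = e^(−0.02)·[0.4157·0.0000 + 0.5843·26.1311] = 14.9662

$14.97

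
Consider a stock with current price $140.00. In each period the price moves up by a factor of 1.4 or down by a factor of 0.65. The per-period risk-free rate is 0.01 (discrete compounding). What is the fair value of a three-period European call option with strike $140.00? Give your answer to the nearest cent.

$39.59

Risk-neutral probability p = (1 + 0.01 − 0.65)/(1.4 − 0.65) = 0.3600/0.7500 = 0.4800
Terminal stock prices: S_uuu = 384.2, S_uud = 178.4, S_udd = 82.81, S_ddd = 38.45
Terminal payoffs (S − K): max(244.2, 0) = 244.2, max(38.36, 0) = 38.36, max(-57.19, 0) = 0, max(-101.6, 0) = 0
Node uu (S = 274.4): V_uu = 1/1.01·[0.4800·244.1600 + 0.5200·38.3600] = 135.7861
Node ud (S = 127.4): V_ud = 1/1.01·[0.4800·38.3600 + 0.5200·0.0000] = 18.2305
Node dd (S = 59.15): V_dd = 1/1.01·[0.4800·0.0000 + 0.5200·0.0000] = 0.0000
Node u (S = 196): V_u = 1/1.01·[0.4800·135.7861 + 0.5200·18.2305] = 73.9180
Node d (S = 91): V_d = 1/1.01·[0.4800·18.2305 + 0.5200·0.0000] = 8.6640
Node 0 (S = 140): V_0 = 1/1.01·[0.4800·73.9180 + 0.5200·8.6640] = 39.5900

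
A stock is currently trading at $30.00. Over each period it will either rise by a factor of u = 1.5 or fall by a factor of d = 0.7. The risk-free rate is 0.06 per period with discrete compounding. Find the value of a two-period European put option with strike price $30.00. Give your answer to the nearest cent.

Risk-neutral probability p = (1 + 0.06 − 0.7)/(1.5 − 0.7) = 0.3600/0.8000 = 0.4500
Terminal stock prices: S_uu = 67.5, S_ud = 31.5, S_dd = 14.7
Terminal payoffs (K − S): max(-37.5, 0) = 0, max(-1.5, 0) = 0, max(15.3, 0) = 15.3
Node u (S = 45): V_u = 1/1.06·[0.4500·0.0000 + 0.5500·0.0000] = 0.0000
Node d (S = 21): V_d = 1/1.06·[0.4500·0.0000 + 0.5500·15.3000] = 7.9387
Node 0 (S = 30): V_0 = 1/1.06·[0.4500·0.0000 + 0.5500·7.9387] = 4.1191

$4.12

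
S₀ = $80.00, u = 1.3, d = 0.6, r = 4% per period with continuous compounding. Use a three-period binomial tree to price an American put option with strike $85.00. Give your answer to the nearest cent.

$18.53

Risk-neutral probability p = (e^0.04 − 0.6)/(1.3 − 0.6) = 0.4408/0.7000 = 0.6297
Terminal stock prices: S_uuu = 175.8, S_uud = 81.12, S_udd = 37.44, S_ddd = 17.28
Terminal payoffs (K − S): max(-90.76, 0) = 0, max(3.88, 0) = 3.88, max(47.56, 0) = 47.56, max(67.72, 0) = 67.72
Node uu (S = 135.2): continuation = e^(−0.04)·[0.6297·0.0000 + 0.3703·3.8800] = 1.3803; exercise value = 0.0000 ≤ continuation, so V_uu = 1.3803
Node ud (S = 62.4): continuation = e^(−0.04)·[0.6297·3.8800 + 0.3703·47.5600] = 19.2671; exercise value = 22.6000 > continuation, so V_ud = 22.6000 (exercise)
Node dd (S = 28.8): continuation = e^(−0.04)·[0.6297·47.5600 + 0.3703·67.7200] = 52.8671; exercise value = 56.2000 > continuation, so V_dd = 56.2000 (exercise)
Node u (S = 104): continuation = e^(−0.04)·[0.6297·1.3803 + 0.3703·22.6000] = 8.8751; exercise value = 0.0000 ≤ continuation, so V_u = 8.8751
Node d (S = 48): continuation = e^(−0.04)·[0.6297·22.6000 + 0.3703·56.2000] = 33.6671; exercise value = 37.0000 > continuation, so V_d = 37.0000 (exercise)
Node 0 (S = 80): continuation = e^(−0.04)·[0.6297·8.8751 + 0.3703·37.0000] = 18.5326; exercise value = 5.0000 ≤ continuation, so V_0 = 18.5326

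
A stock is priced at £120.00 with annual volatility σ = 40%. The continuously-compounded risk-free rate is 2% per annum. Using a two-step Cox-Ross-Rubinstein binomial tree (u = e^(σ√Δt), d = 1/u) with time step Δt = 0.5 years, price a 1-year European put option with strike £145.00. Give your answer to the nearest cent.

£35.13

CRR parameters: u = e^(σ√Δt) = e^(0.4·√0.5) = 1.3269, d = 1/u = 0.7536
Per-period rate: rΔt = 0.02·0.5 = 0.01, so R = e^0.01 = 1.0101
Risk-neutral probability p = (e^0.01 − 0.7536)/(1.3269 − 0.7536) = 0.2564/0.5733 = 0.4473
Terminal stock prices: S_uu = 211.3, S_ud = 120, S_dd = 68.16
Terminal payoffs (K − S): max(-66.28, 0) = 0, max(25, 0) = 25, max(76.84, 0) = 76.84
Node u (S = 159.2): V_u = e^(−0.01)·[0.4473·0.0000 + 0.5527·25.0000] = 13.6803
Node d (S = 90.44): V_d = e^(−0.01)·[0.4473·25.0000 + 0.5527·76.8435] = 53.1206
Node 0 (S = 120): V_0 = e^(−0.01)·[0.4473·13.6803 + 0.5527·53.1206] = 35.1264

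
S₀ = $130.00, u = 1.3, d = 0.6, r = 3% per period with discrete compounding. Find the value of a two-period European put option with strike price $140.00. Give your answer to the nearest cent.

Risk-neutral probability p = (1 + 0.03 − 0.6)/(1.3 − 0.6) = 0.4300/0.7000 = 0.6143
Terminal stock prices: S_uu = 219.7, S_ud = 101.4, S_dd = 46.8
Terminal payoffs (K − S): max(-79.7, 0) = 0, max(38.6, 0) = 38.6, max(93.2, 0) = 93.2
Node u (S = 169): V_u = 1/1.03·[0.6143·0.0000 + 0.3857·38.6000] = 14.4549
Node d (S = 78): V_d = 1/1.03·[0.6143·38.6000 + 0.3857·93.2000] = 57.9223
Node 0 (S = 130): V_0 = 1/1.03·[0.6143·14.4549 + 0.3857·57.9223] = 30.3116

$30.31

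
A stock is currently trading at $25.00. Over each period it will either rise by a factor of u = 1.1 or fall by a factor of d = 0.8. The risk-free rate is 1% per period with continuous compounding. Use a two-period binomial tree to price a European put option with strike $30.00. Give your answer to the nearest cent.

Risk-neutral probability p = (e^0.01 − 0.8)/(1.1 − 0.8) = 0.2101/0.3000 = 0.7002
Terminal stock prices: S_uu = 30.25, S_ud = 22, S_dd = 16
Terminal payoffs (K − S): max(-0.25, 0) = 0, max(8, 0) = 8, max(14, 0) = 14
Node u (S = 27.5): V_u = e^(−0.01)·[0.7002·0.0000 + 0.2998·8.0000] = 2.3748
Node d (S = 20): V_d = e^(−0.01)·[0.7002·8.0000 + 0.2998·14.0000] = 9.7015
Node 0 (S = 25): V_0 = e^(−0.01)·[0.7002·2.3748 + 0.2998·9.7015] = 4.5261

$4.53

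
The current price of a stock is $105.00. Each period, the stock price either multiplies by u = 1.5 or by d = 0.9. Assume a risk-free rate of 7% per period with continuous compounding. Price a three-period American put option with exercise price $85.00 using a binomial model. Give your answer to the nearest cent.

Risk-neutral probability p = (e^0.07 − 0.9)/(1.5 − 0.9) = 0.1725/0.6000 = 0.2875
Terminal stock prices: S_uuu = 354.4, S_uud = 212.6, S_udd = 127.6, S_ddd = 76.55
Terminal payoffs (K − S): max(-269.4, 0) = 0, max(-127.6, 0) = 0, max(-42.58, 0) = 0, max(8.455, 0) = 8.455
Node uu (S = 236.2): continuation = e^(−0.07)·[0.2875·0.0000 + 0.7125·0.0000] = 0.0000; exercise value = 0.0000 ≤ continuation, so V_uu = 0.0000
Node ud (S = 141.8): continuation = e^(−0.07)·[0.2875·0.0000 + 0.7125·0.0000] = 0.0000; exercise value = 0.0000 ≤ continuation, so V_ud = 0.0000
Node dd (S = 85.05): continuation = e^(−0.07)·[0.2875·0.0000 + 0.7125·8.4550] = 5.6168; exercise value = 0.0000 ≤ continuation, so V_dd = 5.6168
Node u (S = 157.5): continuation = e^(−0.07)·[0.2875·0.0000 + 0.7125·0.0000] = 0.0000; exercise value = 0.0000 ≤ continuation, so V_u = 0.0000
Node d (S = 94.5): continuation = e^(−0.07)·[0.2875·0.0000 + 0.7125·5.6168] = 3.7313; exercise value = 0.0000 ≤ continuation, so V_d = 3.7313
Node 0 (S = 105): continuation = e^(−0.07)·[0.2875·0.0000 + 0.7125·3.7313] = 2.4788; exercise value = 0.0000 ≤ continuation, so V_0 = 2.4788

$2.48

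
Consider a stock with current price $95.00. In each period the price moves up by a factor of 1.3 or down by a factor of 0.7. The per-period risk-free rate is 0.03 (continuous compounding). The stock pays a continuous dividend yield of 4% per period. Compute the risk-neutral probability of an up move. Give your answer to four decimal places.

p = 0.4834

Per-period risk-free factor R = e^0.03 = 1.0305; dividend-adjusted growth = e^(0.03−0.04) = 0.9900.
Risk-neutral probability p = (0.9900 − 0.7)/(1.3 − 0.7) = 0.2900/0.6000 = 0.4834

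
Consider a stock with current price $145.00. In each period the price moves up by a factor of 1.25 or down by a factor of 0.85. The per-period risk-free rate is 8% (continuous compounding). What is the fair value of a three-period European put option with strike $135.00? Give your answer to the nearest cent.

Risk-neutral probability p = (e^0.08 − 0.85)/(1.25 − 0.85) = 0.2333/0.4000 = 0.5832
Terminal stock prices: S_uuu = 283.2, S_uud = 192.6, S_udd = 131, S_ddd = 89.05
Terminal payoffs (K − S): max(-148.2, 0) = 0, max(-57.58, 0) = 0, max(4.047, 0) = 4.047, max(45.95, 0) = 45.95
Node uu (S = 226.6): V_uu = e^(−0.08)·[0.5832·0.0000 + 0.4168·0.0000] = 0.0000
Node ud (S = 154.1): V_ud = e^(−0.08)·[0.5832·0.0000 + 0.4168·4.0469] = 1.5570
Node dd (S = 104.8): V_dd = e^(−0.08)·[0.5832·4.0469 + 0.4168·45.9519] = 19.8582
Node u (S = 181.2): V_u = e^(−0.08)·[0.5832·0.0000 + 0.4168·1.5570] = 0.5990
Node d (S = 123.2): V_d = e^(−0.08)·[0.5832·1.5570 + 0.4168·19.8582] = 8.4785
Node 0 (S = 145): V_0 = e^(−0.08)·[0.5832·0.5990 + 0.4168·8.4785] = 3.5845

$3.58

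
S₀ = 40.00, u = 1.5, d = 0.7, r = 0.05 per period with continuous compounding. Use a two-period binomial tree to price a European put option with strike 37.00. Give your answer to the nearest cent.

Risk-neutral probability p = (e^0.05 − 0.7)/(1.5 − 0.7) = 0.3513/0.8000 = 0.4391
Terminal stock prices: S_uu = 90, S_ud = 42, S_dd = 19.6
Terminal payoffs (K − S): max(-53, 0) = 0, max(-5, 0) = 0, max(17.4, 0) = 17.4
Node u (S = 60): V_u = e^(−0.05)·[0.4391·0.0000 + 0.5609·0.0000] = 0.0000
Node d (S = 28): V_d = e^(−0.05)·[0.4391·0.0000 + 0.5609·17.4000] = 9.2839
Node 0 (S = 40): V_0 = e^(−0.05)·[0.4391·0.0000 + 0.5609·9.2839] = 4.9535

4.95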